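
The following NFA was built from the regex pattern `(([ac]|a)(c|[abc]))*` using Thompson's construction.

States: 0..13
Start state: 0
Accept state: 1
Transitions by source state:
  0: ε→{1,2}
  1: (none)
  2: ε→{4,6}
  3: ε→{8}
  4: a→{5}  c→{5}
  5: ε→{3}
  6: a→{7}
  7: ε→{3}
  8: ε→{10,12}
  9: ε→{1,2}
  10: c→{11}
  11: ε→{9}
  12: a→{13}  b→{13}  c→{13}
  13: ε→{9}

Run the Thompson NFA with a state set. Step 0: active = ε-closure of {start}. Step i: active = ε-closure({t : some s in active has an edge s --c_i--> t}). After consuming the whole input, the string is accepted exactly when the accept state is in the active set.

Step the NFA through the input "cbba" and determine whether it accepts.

S₀ = ε-closure({0}) = {0,1,2,4,6}
'c' @ 1: {3,5,8,10,12}
'b' @ 2: {1,2,4,6,9,13}  [accepting]
'b' @ 3: {}  — state set empty
rest 'a' ignored (set empty)
after full input: {}  (accept=1 not in)

Answer: REJECT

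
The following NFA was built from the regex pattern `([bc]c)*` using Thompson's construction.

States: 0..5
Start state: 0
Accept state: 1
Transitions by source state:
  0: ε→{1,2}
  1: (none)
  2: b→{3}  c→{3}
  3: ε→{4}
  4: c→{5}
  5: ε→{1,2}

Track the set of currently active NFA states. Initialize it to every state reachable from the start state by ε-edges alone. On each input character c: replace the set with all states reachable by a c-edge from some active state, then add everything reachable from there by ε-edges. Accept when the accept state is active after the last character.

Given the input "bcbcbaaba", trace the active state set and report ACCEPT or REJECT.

Answer: REJECT

Steps:
S₀ = ε-closure({0}) = {0,1,2}
'b' @ 1: {3,4}
'c' @ 2: {1,2,5}  (accept∈set)
'b' @ 3: {3,4}
'c' @ 4: {1,2,5}  (accept∈set)
'b' @ 5: {3,4}
'a' @ 6: {}  — no active states
rest 'aba' ignored (set empty)
after full input: {}  (accept=1 not in)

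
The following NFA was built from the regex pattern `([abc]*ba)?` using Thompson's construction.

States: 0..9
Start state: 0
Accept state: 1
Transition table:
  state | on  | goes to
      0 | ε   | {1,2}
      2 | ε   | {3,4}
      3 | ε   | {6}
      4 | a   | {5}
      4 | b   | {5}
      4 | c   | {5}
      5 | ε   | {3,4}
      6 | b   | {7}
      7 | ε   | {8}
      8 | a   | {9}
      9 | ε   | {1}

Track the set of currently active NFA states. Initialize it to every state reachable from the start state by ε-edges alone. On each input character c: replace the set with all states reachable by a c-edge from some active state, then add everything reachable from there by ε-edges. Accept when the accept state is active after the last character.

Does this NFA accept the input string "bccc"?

Answer: REJECT

Derivation:
S₀ = ε-closure({0}) = {0,1,2,3,4,6}
'b' @ 1: {3,4,5,6,7,8}
'c' @ 2: {3,4,5,6}
'c' @ 3: {3,4,5,6}
'c' @ 4: {3,4,5,6}
after full input: {3,4,5,6}  (accept=1 not in)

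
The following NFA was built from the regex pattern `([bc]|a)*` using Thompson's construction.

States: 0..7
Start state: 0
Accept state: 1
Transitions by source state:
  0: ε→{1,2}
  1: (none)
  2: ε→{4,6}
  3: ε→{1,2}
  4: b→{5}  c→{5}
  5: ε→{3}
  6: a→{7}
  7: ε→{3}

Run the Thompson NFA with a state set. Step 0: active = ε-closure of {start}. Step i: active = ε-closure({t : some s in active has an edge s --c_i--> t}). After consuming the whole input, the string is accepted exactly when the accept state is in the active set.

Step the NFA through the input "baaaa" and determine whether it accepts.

initial (ε-close {0}): {0,1,2,4,6}
'b' @ 1: {1,2,3,4,5,6}  (accept∈set)
'a' @ 2: {1,2,3,4,6,7}  (accept∈set)
'a' @ 3: {1,2,3,4,6,7}  (accept∈set)
'a' @ 4: {1,2,3,4,6,7}  (accept∈set)
'a' @ 5: {1,2,3,4,6,7}  (accept∈set)
after full input: {1,2,3,4,6,7}  (accept=1 in)

Answer: ACCEPT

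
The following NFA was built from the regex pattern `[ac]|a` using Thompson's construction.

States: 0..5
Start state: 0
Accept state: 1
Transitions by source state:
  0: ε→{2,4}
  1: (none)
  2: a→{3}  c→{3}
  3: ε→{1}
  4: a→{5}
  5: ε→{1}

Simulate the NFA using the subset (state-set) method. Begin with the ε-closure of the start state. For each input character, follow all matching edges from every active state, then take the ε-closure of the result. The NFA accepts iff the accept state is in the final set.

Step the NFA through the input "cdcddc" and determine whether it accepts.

start: ε-closure({0}) = {0,2,4}
'c' @ 1: {1,3}  (accept∈set)
'd' @ 2: {}  — dead — no transitions
rest 'cddc' ignored (set empty)
final: {}; accept 1 not in set

Answer: REJECT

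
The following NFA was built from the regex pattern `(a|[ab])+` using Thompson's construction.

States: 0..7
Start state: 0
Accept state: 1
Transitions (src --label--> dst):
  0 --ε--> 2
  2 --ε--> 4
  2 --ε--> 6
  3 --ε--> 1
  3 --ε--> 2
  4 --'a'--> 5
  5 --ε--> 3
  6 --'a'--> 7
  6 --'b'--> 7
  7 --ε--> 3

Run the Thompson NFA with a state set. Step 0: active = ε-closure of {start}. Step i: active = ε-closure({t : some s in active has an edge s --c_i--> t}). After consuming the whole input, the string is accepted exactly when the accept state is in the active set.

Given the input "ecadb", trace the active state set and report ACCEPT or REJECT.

Answer: REJECT

Derivation:
S₀ = ε-closure({0}) = {0,2,4,6}
'e' @ 1: {}  — dead — no transitions
rest 'cadb' ignored (set empty)
final: {}; accept 1 not in set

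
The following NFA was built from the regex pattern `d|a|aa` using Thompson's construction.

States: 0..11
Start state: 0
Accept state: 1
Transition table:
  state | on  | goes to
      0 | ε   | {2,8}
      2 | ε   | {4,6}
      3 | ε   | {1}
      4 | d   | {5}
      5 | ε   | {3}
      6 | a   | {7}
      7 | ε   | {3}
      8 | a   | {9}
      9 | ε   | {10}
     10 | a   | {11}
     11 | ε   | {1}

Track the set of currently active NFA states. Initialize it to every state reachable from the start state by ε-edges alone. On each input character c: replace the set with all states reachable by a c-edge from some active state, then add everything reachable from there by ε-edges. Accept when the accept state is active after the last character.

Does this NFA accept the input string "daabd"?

Answer: REJECT

Derivation:
S₀ = ε-closure({0}) = {0,2,4,6,8}
'd' @ 1: {1,3,5}  ✓accept
'a' @ 2: {}  — dead — no transitions
rest 'abd' ignored (set empty)
end set {} — state 1 not in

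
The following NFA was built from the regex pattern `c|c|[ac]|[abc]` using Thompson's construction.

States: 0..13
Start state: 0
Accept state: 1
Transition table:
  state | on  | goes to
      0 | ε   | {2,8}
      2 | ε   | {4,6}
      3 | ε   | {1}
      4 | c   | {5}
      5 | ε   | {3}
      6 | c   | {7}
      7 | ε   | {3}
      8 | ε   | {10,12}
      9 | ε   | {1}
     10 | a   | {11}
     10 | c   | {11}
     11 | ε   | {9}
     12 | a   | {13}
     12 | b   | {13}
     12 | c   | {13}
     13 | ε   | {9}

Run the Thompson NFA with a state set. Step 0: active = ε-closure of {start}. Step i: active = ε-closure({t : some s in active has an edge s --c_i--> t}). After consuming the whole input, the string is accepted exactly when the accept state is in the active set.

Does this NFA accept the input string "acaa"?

S₀ = ε-closure({0}) = {0,2,4,6,8,10,12}
'a' @ 1: {1,9,11,13}  (accept∈set)
'c' @ 2: {}  — dead — no transitions
rest 'aa' ignored (set empty)
end set {} — state 1 not in

Answer: REJECT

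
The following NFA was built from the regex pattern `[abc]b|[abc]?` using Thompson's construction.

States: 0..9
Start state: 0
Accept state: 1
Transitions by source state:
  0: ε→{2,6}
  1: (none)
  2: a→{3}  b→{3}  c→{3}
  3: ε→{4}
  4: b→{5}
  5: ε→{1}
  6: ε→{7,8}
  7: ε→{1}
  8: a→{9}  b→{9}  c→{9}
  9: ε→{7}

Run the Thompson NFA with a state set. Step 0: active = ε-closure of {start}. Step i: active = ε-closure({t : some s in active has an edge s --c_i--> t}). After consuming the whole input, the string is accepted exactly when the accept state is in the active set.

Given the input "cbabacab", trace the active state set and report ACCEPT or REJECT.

start: ε-closure({0}) = {0,1,2,6,7,8}
'c' @ 1: {1,3,4,7,9}  [accepting]
'b' @ 2: {1,5}  [accepting]
'a' @ 3: {}  — dead — no transitions
rest 'bacab' ignored (set empty)
final: {}; accept 1 not in set

Answer: REJECT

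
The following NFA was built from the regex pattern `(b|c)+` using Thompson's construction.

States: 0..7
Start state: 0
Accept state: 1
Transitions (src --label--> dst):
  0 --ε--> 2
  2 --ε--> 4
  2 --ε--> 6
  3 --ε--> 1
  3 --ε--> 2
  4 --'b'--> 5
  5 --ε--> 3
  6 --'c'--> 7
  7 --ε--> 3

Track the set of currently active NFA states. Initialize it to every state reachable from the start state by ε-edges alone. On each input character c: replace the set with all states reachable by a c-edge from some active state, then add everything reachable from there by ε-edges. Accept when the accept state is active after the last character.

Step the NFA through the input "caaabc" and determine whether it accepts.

S₀ = ε-closure({0}) = {0,2,4,6}
'c' @ 1: {1,2,3,4,6,7}  (accept∈set)
'a' @ 2: {}  — no active states
rest 'aabc' ignored (set empty)
end set {} — state 1 not in

Answer: REJECT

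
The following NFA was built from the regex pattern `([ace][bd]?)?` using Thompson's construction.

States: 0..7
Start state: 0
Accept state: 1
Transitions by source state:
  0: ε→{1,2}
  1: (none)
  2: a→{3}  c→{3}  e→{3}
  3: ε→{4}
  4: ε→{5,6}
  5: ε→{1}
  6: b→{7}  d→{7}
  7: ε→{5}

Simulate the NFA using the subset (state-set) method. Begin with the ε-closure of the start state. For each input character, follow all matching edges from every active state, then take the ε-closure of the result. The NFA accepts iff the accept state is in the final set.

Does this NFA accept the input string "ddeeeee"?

S₀ = ε-closure({0}) = {0,1,2}
'd' @ 1: {}  — state set empty
rest 'deeeee' ignored (set empty)
end set {} — state 1 not in

Answer: REJECT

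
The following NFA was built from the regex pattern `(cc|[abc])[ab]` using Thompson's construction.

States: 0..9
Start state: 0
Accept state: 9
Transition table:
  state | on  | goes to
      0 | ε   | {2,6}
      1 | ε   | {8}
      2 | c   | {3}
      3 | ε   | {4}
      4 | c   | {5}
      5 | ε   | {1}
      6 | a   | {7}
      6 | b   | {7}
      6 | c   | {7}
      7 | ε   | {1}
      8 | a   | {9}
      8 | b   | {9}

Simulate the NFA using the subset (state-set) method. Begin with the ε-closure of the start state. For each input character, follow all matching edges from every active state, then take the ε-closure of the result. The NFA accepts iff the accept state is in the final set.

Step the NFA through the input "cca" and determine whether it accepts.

S₀ = ε-closure({0}) = {0,2,6}
'c' @ 1: {1,3,4,7,8}
'c' @ 2: {1,5,8}
'a' @ 3: {9}  ✓accept
after full input: {9}  (accept=9 in)

Answer: ACCEPT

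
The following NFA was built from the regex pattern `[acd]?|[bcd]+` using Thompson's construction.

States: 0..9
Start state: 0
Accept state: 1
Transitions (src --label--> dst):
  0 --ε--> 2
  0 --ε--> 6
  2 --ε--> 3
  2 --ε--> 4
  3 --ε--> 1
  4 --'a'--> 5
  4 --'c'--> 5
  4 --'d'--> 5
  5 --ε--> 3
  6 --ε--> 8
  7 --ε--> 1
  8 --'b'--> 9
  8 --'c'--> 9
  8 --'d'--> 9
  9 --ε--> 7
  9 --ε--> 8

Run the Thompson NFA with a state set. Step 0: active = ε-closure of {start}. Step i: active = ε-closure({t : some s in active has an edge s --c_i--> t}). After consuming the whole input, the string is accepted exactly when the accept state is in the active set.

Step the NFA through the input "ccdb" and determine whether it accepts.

S₀ = ε-closure({0}) = {0,1,2,3,4,6,8}
'c' @ 1: {1,3,5,7,8,9}  (accept∈set)
'c' @ 2: {1,7,8,9}  (accept∈set)
'd' @ 3: {1,7,8,9}  (accept∈set)
'b' @ 4: {1,7,8,9}  (accept∈set)
after full input: {1,7,8,9}  (accept=1 in)

Answer: ACCEPT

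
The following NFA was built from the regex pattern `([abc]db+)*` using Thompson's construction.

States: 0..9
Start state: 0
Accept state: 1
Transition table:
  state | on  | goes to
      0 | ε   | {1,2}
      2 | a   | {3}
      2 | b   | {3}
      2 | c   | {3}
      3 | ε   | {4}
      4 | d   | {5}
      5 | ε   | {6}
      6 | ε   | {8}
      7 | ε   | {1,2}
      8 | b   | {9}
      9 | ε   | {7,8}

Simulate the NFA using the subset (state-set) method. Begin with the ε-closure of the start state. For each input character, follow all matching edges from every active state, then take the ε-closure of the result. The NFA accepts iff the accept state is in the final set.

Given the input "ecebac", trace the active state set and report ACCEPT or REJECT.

Answer: REJECT

Steps:
start: ε-closure({0}) = {0,1,2}
'e' @ 1: {}  — dead — no transitions
rest 'cebac' ignored (set empty)
final: {}; accept 1 not in set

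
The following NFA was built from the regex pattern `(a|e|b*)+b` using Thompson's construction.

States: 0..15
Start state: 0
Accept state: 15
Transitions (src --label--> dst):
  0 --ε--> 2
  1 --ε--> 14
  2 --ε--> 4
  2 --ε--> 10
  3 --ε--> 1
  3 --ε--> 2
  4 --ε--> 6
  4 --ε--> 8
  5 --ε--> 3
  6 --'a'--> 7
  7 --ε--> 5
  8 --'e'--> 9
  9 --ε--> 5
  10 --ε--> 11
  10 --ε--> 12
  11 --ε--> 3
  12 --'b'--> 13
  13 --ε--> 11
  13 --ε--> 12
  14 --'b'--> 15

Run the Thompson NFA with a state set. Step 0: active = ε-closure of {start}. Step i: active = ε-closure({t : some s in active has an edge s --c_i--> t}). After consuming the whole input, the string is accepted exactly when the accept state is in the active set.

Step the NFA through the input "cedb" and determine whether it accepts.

initial (ε-close {0}): {0,1,2,3,4,6,8,10,11,12,14}
'c' @ 1: {}  — no active states
rest 'edb' ignored (set empty)
final: {}; accept 15 not in set

Answer: REJECT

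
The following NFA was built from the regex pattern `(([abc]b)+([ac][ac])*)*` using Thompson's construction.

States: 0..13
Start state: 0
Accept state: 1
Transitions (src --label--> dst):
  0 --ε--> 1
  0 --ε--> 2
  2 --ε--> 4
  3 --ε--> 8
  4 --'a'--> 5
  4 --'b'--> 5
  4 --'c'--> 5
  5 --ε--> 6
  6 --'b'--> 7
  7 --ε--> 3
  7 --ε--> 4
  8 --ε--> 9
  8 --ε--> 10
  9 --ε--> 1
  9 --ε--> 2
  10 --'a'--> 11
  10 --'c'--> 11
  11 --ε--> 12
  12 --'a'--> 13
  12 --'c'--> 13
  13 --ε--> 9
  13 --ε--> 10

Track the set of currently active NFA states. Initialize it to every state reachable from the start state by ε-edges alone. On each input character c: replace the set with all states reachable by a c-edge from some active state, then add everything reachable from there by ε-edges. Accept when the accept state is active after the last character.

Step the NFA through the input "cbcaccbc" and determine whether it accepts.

S₀ = ε-closure({0}) = {0,1,2,4}
'c' @ 1: {5,6}
'b' @ 2: {1,2,3,4,7,8,9,10}  (accept∈set)
'c' @ 3: {5,6,11,12}
'a' @ 4: {1,2,4,9,10,13}  (accept∈set)
'c' @ 5: {5,6,11,12}
'c' @ 6: {1,2,4,9,10,13}  (accept∈set)
'b' @ 7: {5,6}
'c' @ 8: {}  — state set empty
after full input: {}  (accept=1 not in)

Answer: REJECT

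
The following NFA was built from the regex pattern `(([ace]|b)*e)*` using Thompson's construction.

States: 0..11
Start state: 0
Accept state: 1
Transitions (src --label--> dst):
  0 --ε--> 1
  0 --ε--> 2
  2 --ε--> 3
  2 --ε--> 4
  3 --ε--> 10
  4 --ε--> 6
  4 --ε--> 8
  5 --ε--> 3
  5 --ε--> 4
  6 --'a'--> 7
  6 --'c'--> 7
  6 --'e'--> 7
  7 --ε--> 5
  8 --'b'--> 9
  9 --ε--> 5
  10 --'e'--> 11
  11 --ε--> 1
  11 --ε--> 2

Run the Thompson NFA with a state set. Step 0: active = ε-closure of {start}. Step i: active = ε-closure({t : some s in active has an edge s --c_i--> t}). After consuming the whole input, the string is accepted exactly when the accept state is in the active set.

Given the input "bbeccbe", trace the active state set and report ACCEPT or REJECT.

Answer: ACCEPT

Trace:
initial (ε-close {0}): {0,1,2,3,4,6,8,10}
'b' @ 1: {3,4,5,6,8,9,10}
'b' @ 2: {3,4,5,6,8,9,10}
'e' @ 3: {1,2,3,4,5,6,7,8,10,11}  ✓accept
'c' @ 4: {3,4,5,6,7,8,10}
'c' @ 5: {3,4,5,6,7,8,10}
'b' @ 6: {3,4,5,6,8,9,10}
'e' @ 7: {1,2,3,4,5,6,7,8,10,11}  ✓accept
end set {1,2,3,4,5,6,7,8,10,11} — state 1 in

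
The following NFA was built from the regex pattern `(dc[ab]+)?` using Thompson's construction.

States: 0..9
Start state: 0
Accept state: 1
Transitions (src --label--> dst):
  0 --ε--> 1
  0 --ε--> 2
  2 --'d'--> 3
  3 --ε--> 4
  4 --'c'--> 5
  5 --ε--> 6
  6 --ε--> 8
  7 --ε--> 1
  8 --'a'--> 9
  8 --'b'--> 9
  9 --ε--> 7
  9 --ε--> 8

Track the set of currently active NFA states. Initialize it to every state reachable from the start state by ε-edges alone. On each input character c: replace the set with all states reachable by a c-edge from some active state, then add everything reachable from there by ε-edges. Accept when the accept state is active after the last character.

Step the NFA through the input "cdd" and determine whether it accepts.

Answer: REJECT

Steps:
initial (ε-close {0}): {0,1,2}
'c' @ 1: {}  — no active states
rest 'dd' ignored (set empty)
after full input: {}  (accept=1 not in)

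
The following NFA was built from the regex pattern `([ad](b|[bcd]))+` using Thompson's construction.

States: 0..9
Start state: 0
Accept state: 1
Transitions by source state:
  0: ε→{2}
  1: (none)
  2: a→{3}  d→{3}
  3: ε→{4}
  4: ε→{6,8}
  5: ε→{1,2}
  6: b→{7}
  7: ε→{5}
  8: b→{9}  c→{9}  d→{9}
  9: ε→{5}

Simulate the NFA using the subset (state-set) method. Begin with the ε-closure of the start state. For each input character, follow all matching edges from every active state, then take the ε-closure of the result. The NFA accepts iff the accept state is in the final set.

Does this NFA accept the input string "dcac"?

Answer: ACCEPT

Derivation:
S₀ = ε-closure({0}) = {0,2}
'd' @ 1: {3,4,6,8}
'c' @ 2: {1,2,5,9}  [accepting]
'a' @ 3: {3,4,6,8}
'c' @ 4: {1,2,5,9}  [accepting]
end set {1,2,5,9} — state 1 in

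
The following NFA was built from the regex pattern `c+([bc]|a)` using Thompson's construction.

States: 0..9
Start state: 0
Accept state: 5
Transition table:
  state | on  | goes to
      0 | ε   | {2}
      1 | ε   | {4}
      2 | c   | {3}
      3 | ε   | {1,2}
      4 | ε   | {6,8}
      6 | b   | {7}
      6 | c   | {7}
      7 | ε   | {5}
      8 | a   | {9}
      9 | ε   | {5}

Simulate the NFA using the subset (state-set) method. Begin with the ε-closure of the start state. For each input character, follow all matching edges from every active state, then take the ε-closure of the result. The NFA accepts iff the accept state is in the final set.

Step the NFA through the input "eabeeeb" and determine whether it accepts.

Answer: REJECT

Steps:
initial (ε-close {0}): {0,2}
'e' @ 1: {}  — no active states
rest 'abeeeb' ignored (set empty)
end set {} — state 5 not in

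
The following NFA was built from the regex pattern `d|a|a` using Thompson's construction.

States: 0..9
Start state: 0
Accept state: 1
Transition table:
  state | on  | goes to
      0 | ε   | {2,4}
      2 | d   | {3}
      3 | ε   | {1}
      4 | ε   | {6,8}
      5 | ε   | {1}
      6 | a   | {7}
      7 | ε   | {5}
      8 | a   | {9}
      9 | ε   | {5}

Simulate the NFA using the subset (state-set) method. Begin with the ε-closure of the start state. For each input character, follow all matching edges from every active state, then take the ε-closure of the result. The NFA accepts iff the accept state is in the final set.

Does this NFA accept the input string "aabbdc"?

S₀ = ε-closure({0}) = {0,2,4,6,8}
'a' @ 1: {1,5,7,9}  [accepting]
'a' @ 2: {}  — no active states
rest 'bbdc' ignored (set empty)
after full input: {}  (accept=1 not in)

Answer: REJECT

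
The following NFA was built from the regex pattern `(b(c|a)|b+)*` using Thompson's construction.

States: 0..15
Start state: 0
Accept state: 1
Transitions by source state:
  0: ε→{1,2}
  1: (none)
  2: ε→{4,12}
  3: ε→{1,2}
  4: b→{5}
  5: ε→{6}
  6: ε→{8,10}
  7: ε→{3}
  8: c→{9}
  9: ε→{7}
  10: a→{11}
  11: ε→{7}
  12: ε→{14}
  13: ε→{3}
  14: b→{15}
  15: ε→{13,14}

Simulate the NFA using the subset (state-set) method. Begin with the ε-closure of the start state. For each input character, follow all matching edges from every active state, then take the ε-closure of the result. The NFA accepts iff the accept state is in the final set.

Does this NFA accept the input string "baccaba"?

Answer: REJECT

Trace:
start: ε-closure({0}) = {0,1,2,4,12,14}
'b' @ 1: {1,2,3,4,5,6,8,10,12,13,14,15}  [accepting]
'a' @ 2: {1,2,3,4,7,11,12,14}  [accepting]
'c' @ 3: {}  — dead — no transitions
rest 'caba' ignored (set empty)
final: {}; accept 1 not in set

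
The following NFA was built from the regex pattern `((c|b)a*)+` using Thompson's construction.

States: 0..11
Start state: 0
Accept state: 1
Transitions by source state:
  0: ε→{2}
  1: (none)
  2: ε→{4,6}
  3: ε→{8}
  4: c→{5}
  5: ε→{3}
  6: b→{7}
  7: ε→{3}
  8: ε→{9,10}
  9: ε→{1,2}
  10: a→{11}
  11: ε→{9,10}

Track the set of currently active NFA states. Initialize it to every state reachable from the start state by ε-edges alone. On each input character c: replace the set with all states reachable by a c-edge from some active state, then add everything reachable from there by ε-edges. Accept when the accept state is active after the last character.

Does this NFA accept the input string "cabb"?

initial (ε-close {0}): {0,2,4,6}
'c' @ 1: {1,2,3,4,5,6,8,9,10}  ✓accept
'a' @ 2: {1,2,4,6,9,10,11}  ✓accept
'b' @ 3: {1,2,3,4,6,7,8,9,10}  ✓accept
'b' @ 4: {1,2,3,4,6,7,8,9,10}  ✓accept
final: {1,2,3,4,6,7,8,9,10}; accept 1 in set

Answer: ACCEPT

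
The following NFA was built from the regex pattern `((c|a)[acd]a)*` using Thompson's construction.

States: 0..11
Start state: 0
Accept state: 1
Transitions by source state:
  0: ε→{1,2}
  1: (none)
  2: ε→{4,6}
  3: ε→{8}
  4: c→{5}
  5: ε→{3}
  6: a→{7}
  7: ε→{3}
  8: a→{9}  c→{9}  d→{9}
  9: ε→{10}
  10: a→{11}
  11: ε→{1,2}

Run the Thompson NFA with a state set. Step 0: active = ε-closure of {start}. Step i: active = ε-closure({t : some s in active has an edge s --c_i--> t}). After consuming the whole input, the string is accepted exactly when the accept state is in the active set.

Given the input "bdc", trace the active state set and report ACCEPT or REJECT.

Answer: REJECT

Steps:
S₀ = ε-closure({0}) = {0,1,2,4,6}
'b' @ 1: {}  — dead — no transitions
rest 'dc' ignored (set empty)
after full input: {}  (accept=1 not in)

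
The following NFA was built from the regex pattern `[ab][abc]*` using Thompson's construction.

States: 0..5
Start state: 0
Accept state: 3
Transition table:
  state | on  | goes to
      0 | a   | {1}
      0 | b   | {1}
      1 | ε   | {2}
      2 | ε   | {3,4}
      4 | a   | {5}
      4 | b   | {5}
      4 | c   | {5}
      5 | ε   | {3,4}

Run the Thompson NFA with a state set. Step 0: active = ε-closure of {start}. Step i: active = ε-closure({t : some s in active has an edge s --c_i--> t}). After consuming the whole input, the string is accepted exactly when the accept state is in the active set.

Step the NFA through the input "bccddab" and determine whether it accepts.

Answer: REJECT

Steps:
start: ε-closure({0}) = {0}
'b' @ 1: {1,2,3,4}  (accept∈set)
'c' @ 2: {3,4,5}  (accept∈set)
'c' @ 3: {3,4,5}  (accept∈set)
'd' @ 4: {}  — state set empty
rest 'dab' ignored (set empty)
final: {}; accept 3 not in set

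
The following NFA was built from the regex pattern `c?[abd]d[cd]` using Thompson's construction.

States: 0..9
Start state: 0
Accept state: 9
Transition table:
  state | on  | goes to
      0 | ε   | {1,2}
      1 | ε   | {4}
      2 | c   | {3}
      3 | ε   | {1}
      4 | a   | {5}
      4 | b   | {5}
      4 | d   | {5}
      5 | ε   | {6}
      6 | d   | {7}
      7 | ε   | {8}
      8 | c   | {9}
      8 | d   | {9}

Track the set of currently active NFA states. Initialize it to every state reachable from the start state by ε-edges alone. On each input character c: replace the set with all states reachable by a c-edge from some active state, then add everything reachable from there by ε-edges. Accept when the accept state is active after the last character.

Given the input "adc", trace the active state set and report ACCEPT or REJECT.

Answer: ACCEPT

Trace:
initial (ε-close {0}): {0,1,2,4}
'a' @ 1: {5,6}
'd' @ 2: {7,8}
'c' @ 3: {9}  ✓accept
final: {9}; accept 9 in set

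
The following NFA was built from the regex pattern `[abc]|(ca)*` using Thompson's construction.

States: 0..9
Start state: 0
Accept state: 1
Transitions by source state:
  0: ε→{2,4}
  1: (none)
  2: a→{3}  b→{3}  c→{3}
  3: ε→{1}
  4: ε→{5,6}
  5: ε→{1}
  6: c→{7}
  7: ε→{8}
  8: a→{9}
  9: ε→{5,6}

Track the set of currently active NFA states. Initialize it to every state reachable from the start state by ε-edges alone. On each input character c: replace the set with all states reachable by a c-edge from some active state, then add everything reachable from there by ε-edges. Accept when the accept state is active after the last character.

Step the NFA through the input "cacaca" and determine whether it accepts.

S₀ = ε-closure({0}) = {0,1,2,4,5,6}
'c' @ 1: {1,3,7,8}  [accepting]
'a' @ 2: {1,5,6,9}  [accepting]
'c' @ 3: {7,8}
'a' @ 4: {1,5,6,9}  [accepting]
'c' @ 5: {7,8}
'a' @ 6: {1,5,6,9}  [accepting]
end set {1,5,6,9} — state 1 in

Answer: ACCEPT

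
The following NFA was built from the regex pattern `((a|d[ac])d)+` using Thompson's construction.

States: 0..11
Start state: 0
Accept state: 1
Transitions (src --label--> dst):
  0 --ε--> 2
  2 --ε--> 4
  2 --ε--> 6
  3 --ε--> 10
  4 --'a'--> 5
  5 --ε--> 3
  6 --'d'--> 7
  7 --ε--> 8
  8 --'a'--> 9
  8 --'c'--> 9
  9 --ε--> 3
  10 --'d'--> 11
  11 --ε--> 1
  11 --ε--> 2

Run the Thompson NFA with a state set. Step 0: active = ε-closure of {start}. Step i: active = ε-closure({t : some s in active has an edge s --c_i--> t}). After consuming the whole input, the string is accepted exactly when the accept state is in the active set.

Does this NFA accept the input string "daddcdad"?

Answer: ACCEPT

Derivation:
start: ε-closure({0}) = {0,2,4,6}
'd' @ 1: {7,8}
'a' @ 2: {3,9,10}
'd' @ 3: {1,2,4,6,11}  [accepting]
'd' @ 4: {7,8}
'c' @ 5: {3,9,10}
'd' @ 6: {1,2,4,6,11}  [accepting]
'a' @ 7: {3,5,10}
'd' @ 8: {1,2,4,6,11}  [accepting]
final: {1,2,4,6,11}; accept 1 in set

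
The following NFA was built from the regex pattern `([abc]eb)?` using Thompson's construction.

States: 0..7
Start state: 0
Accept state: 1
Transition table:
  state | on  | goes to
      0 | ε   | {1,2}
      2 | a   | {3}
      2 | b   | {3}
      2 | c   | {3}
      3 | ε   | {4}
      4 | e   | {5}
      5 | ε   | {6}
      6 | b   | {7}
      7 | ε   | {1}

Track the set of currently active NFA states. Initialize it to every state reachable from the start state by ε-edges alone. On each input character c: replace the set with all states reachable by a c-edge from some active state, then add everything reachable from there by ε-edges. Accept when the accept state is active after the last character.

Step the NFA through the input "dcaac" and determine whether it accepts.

S₀ = ε-closure({0}) = {0,1,2}
'd' @ 1: {}  — dead — no transitions
rest 'caac' ignored (set empty)
after full input: {}  (accept=1 not in)

Answer: REJECT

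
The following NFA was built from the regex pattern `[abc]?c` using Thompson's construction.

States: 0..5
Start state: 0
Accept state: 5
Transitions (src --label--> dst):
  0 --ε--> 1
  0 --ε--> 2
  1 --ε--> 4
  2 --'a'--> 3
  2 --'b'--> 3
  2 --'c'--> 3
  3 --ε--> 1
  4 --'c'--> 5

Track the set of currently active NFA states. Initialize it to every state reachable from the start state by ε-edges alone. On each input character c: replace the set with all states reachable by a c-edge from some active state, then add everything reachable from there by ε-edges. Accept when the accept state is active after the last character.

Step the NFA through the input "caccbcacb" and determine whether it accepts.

S₀ = ε-closure({0}) = {0,1,2,4}
'c' @ 1: {1,3,4,5}  ✓accept
'a' @ 2: {}  — state set empty
rest 'ccbcacb' ignored (set empty)
final: {}; accept 5 not in set

Answer: REJECT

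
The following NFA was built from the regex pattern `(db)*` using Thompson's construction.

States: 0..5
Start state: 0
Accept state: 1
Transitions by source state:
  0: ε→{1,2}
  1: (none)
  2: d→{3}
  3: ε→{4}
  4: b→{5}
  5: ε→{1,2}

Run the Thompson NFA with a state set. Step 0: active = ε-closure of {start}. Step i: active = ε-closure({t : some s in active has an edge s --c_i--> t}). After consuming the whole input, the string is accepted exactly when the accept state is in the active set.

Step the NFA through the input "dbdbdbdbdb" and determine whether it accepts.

Answer: ACCEPT

Derivation:
start: ε-closure({0}) = {0,1,2}
'd' @ 1: {3,4}
'b' @ 2: {1,2,5}  (accept∈set)
'd' @ 3: {3,4}
'b' @ 4: {1,2,5}  (accept∈set)
'd' @ 5: {3,4}
'b' @ 6: {1,2,5}  (accept∈set)
'd' @ 7: {3,4}
'b' @ 8: {1,2,5}  (accept∈set)
'd' @ 9: {3,4}
'b' @ 10: {1,2,5}  (accept∈set)
final: {1,2,5}; accept 1 in set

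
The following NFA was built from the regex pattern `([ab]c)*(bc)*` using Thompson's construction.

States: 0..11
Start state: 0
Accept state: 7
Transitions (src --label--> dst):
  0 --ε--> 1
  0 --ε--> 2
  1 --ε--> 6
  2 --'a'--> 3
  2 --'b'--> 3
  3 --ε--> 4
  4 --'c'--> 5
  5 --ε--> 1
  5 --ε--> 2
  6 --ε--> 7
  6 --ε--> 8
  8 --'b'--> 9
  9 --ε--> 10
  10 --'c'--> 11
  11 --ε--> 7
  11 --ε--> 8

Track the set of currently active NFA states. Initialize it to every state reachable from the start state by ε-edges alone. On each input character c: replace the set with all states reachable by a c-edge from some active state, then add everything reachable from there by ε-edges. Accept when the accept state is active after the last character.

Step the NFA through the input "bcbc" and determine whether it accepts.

Answer: ACCEPT

Trace:
initial (ε-close {0}): {0,1,2,6,7,8}
'b' @ 1: {3,4,9,10}
'c' @ 2: {1,2,5,6,7,8,11}  (accept∈set)
'b' @ 3: {3,4,9,10}
'c' @ 4: {1,2,5,6,7,8,11}  (accept∈set)
after full input: {1,2,5,6,7,8,11}  (accept=7 in)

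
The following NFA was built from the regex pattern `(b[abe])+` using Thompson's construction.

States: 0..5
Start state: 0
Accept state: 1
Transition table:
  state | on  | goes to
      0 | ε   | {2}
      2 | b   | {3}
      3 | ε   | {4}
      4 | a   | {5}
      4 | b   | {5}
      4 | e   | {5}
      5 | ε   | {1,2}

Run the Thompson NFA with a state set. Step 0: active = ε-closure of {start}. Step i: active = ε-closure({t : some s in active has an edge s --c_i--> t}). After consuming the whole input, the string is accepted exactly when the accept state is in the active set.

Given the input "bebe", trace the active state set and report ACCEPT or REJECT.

Answer: ACCEPT

Steps:
S₀ = ε-closure({0}) = {0,2}
'b' @ 1: {3,4}
'e' @ 2: {1,2,5}  (accept∈set)
'b' @ 3: {3,4}
'e' @ 4: {1,2,5}  (accept∈set)
after full input: {1,2,5}  (accept=1 in)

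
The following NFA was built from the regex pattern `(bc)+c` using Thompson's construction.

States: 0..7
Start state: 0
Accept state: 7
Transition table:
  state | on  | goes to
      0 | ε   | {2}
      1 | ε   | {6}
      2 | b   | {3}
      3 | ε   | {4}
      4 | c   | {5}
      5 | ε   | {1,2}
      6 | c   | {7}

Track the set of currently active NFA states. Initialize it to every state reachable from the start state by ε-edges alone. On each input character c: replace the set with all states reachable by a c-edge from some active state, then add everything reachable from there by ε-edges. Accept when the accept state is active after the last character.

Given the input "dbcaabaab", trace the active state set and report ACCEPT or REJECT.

Answer: REJECT

Steps:
initial (ε-close {0}): {0,2}
'd' @ 1: {}  — no active states
rest 'bcaabaab' ignored (set empty)
after full input: {}  (accept=7 not in)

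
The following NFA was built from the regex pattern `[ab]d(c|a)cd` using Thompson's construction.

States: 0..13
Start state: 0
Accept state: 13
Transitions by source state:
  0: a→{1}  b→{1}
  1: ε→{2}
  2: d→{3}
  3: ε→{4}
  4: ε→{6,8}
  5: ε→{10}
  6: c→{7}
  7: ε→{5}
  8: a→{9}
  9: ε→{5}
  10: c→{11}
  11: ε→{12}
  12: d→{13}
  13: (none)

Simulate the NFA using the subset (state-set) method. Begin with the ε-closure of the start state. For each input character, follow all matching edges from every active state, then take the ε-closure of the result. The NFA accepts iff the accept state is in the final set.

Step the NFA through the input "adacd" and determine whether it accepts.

Answer: ACCEPT

Derivation:
start: ε-closure({0}) = {0}
'a' @ 1: {1,2}
'd' @ 2: {3,4,6,8}
'a' @ 3: {5,9,10}
'c' @ 4: {11,12}
'd' @ 5: {13}  (accept∈set)
after full input: {13}  (accept=13 in)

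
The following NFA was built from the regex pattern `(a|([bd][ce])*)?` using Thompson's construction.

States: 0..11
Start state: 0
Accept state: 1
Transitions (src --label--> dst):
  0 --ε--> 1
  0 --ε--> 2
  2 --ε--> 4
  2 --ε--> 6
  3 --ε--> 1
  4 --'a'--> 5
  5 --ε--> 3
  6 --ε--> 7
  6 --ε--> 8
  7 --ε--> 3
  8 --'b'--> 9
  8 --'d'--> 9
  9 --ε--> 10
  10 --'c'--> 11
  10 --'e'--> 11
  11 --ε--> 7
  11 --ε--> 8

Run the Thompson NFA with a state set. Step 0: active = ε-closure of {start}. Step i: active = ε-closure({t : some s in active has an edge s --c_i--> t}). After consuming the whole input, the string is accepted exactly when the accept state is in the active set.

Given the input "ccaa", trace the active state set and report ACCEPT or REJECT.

S₀ = ε-closure({0}) = {0,1,2,3,4,6,7,8}
'c' @ 1: {}  — dead — no transitions
rest 'caa' ignored (set empty)
after full input: {}  (accept=1 not in)

Answer: REJECT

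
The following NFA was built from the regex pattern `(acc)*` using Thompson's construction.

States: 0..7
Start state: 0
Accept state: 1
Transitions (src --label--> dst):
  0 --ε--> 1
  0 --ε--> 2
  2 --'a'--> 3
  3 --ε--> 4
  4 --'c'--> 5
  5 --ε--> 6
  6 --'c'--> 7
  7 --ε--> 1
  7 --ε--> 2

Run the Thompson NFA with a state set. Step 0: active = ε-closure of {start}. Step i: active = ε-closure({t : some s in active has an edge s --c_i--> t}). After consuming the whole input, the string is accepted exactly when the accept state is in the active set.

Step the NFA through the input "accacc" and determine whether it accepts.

start: ε-closure({0}) = {0,1,2}
'a' @ 1: {3,4}
'c' @ 2: {5,6}
'c' @ 3: {1,2,7}  ✓accept
'a' @ 4: {3,4}
'c' @ 5: {5,6}
'c' @ 6: {1,2,7}  ✓accept
end set {1,2,7} — state 1 in

Answer: ACCEPT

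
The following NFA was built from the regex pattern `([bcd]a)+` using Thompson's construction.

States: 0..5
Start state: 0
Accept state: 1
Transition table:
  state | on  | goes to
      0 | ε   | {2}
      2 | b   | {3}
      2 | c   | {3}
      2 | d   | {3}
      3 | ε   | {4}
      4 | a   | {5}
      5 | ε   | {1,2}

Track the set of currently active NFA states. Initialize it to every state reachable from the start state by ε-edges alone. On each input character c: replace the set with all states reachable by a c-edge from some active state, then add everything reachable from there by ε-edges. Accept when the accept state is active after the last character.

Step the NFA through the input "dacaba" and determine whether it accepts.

Answer: ACCEPT

Trace:
start: ε-closure({0}) = {0,2}
'd' @ 1: {3,4}
'a' @ 2: {1,2,5}  ✓accept
'c' @ 3: {3,4}
'a' @ 4: {1,2,5}  ✓accept
'b' @ 5: {3,4}
'a' @ 6: {1,2,5}  ✓accept
end set {1,2,5} — state 1 in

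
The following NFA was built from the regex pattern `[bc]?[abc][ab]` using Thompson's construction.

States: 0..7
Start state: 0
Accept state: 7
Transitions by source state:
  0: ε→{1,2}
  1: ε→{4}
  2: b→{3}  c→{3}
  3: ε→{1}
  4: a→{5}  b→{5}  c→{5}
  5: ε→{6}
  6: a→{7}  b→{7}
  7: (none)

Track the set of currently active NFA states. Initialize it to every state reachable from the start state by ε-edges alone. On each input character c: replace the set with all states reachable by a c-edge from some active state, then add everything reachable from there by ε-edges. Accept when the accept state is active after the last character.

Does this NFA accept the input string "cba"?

start: ε-closure({0}) = {0,1,2,4}
'c' @ 1: {1,3,4,5,6}
'b' @ 2: {5,6,7}  (accept∈set)
'a' @ 3: {7}  (accept∈set)
end set {7} — state 7 in

Answer: ACCEPT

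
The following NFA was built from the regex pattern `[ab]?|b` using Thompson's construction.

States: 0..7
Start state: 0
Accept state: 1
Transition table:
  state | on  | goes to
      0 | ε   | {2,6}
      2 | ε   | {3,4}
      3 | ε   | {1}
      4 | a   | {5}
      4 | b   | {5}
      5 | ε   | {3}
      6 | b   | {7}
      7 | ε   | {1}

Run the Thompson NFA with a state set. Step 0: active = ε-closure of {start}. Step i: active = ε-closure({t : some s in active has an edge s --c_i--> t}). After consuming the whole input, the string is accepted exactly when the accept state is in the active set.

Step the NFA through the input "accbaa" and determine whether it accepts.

start: ε-closure({0}) = {0,1,2,3,4,6}
'a' @ 1: {1,3,5}  [accepting]
'c' @ 2: {}  — state set empty
rest 'cbaa' ignored (set empty)
after full input: {}  (accept=1 not in)

Answer: REJECT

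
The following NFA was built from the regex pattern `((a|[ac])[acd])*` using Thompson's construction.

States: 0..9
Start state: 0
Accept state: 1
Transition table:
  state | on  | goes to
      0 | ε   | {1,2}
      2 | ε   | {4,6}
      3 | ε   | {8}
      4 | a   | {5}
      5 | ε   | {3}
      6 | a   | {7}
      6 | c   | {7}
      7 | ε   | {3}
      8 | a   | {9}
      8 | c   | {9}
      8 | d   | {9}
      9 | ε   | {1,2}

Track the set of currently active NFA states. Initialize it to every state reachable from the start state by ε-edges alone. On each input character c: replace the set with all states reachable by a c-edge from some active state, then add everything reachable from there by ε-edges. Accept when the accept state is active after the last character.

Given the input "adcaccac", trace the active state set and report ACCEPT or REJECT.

Answer: ACCEPT

Trace:
start: ε-closure({0}) = {0,1,2,4,6}
'a' @ 1: {3,5,7,8}
'd' @ 2: {1,2,4,6,9}  [accepting]
'c' @ 3: {3,7,8}
'a' @ 4: {1,2,4,6,9}  [accepting]
'c' @ 5: {3,7,8}
'c' @ 6: {1,2,4,6,9}  [accepting]
'a' @ 7: {3,5,7,8}
'c' @ 8: {1,2,4,6,9}  [accepting]
after full input: {1,2,4,6,9}  (accept=1 in)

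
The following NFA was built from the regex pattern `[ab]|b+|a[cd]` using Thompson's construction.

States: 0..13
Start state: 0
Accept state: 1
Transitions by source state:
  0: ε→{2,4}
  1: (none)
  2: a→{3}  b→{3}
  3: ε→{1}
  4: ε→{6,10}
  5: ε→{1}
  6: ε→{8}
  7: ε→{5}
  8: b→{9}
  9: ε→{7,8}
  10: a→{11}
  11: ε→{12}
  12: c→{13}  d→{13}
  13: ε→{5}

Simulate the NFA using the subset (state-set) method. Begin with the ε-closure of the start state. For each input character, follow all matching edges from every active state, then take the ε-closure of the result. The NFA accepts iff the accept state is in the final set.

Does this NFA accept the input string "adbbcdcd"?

initial (ε-close {0}): {0,2,4,6,8,10}
'a' @ 1: {1,3,11,12}  [accepting]
'd' @ 2: {1,5,13}  [accepting]
'b' @ 3: {}  — dead — no transitions
rest 'bcdcd' ignored (set empty)
after full input: {}  (accept=1 not in)

Answer: REJECT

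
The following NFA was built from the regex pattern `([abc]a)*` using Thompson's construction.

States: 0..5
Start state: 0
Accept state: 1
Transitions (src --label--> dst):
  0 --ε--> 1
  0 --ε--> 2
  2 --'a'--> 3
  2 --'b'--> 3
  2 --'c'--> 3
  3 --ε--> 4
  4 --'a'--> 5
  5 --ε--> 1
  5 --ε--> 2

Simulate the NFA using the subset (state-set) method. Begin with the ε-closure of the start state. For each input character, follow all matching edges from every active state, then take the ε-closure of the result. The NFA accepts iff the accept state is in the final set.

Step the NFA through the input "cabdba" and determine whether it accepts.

Answer: REJECT

Derivation:
start: ε-closure({0}) = {0,1,2}
'c' @ 1: {3,4}
'a' @ 2: {1,2,5}  (accept∈set)
'b' @ 3: {3,4}
'd' @ 4: {}  — no active states
rest 'ba' ignored (set empty)
end set {} — state 1 not in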